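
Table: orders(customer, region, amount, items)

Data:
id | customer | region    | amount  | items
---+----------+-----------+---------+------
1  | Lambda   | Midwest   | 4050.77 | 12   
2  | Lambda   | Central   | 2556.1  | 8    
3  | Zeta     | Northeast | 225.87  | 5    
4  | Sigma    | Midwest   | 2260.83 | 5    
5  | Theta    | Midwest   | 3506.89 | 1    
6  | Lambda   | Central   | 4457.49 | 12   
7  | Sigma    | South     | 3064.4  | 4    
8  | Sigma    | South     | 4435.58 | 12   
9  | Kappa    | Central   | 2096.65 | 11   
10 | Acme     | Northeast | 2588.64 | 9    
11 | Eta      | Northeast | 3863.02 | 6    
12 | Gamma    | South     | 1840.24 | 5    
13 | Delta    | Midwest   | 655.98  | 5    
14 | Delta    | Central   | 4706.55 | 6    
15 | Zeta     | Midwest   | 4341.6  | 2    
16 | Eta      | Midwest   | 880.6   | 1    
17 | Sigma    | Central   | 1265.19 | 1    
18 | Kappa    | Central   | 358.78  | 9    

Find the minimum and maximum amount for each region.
SELECT region, MIN(amount), MAX(amount)
FROM orders
GROUP BY region

Result:
  Central: min=358.78, max=4706.55
  Midwest: min=655.98, max=4341.60
  Northeast: min=225.87, max=3863.02
  South: min=1840.24, max=4435.58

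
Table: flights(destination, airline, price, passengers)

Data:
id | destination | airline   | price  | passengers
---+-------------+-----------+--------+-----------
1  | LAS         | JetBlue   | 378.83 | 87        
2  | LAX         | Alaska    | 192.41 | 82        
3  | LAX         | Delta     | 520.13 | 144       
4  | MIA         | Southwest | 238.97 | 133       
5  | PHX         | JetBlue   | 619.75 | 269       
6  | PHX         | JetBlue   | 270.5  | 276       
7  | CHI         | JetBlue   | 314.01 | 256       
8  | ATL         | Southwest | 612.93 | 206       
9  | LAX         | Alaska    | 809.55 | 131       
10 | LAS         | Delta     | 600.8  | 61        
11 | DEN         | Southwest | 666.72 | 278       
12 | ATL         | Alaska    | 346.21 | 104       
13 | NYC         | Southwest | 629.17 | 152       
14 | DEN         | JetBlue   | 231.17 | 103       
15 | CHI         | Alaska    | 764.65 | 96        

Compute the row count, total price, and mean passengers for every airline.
SELECT airline,
       COUNT(*) as cnt,
       SUM(price) as total_price,
       AVG(passengers) as avg_passengers
FROM flights
GROUP BY airline

Result:
  Alaska: 4 records, 2112.82 total price, 103.25 avg passengers
  Delta: 2 records, 1120.93 total price, 102.50 avg passengers
  JetBlue: 5 records, 1814.26 total price, 198.20 avg passengers
  Southwest: 4 records, 2147.79 total price, 192.25 avg passengers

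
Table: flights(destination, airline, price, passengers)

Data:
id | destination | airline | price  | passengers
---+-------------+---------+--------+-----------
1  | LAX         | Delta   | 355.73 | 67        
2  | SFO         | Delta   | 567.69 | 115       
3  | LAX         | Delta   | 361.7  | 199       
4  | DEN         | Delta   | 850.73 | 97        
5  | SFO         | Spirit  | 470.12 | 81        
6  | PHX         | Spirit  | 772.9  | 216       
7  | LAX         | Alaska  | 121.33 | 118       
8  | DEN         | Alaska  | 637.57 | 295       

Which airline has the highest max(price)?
SELECT airline, MAX(price) as val
FROM flights
GROUP BY airline
ORDER BY val DESC
LIMIT 1

Result: Delta with max(price) = 850.73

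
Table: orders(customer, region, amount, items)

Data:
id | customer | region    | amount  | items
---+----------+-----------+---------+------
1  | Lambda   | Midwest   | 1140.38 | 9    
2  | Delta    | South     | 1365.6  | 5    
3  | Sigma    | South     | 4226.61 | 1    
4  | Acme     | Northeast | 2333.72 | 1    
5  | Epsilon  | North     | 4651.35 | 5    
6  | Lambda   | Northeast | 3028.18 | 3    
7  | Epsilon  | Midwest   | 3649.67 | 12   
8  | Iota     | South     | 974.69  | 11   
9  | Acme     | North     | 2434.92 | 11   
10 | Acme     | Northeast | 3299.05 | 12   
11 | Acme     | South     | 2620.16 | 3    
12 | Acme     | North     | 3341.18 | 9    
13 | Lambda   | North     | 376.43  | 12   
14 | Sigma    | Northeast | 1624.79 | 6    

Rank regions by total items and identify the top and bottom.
SELECT region, SUM(items)
FROM orders
GROUP BY region
ORDER BY SUM(items)

All groups:
  South: 20
  Midwest: 21
  Northeast: 22
  North: 37

Highest: North (37)
Lowest: South (20)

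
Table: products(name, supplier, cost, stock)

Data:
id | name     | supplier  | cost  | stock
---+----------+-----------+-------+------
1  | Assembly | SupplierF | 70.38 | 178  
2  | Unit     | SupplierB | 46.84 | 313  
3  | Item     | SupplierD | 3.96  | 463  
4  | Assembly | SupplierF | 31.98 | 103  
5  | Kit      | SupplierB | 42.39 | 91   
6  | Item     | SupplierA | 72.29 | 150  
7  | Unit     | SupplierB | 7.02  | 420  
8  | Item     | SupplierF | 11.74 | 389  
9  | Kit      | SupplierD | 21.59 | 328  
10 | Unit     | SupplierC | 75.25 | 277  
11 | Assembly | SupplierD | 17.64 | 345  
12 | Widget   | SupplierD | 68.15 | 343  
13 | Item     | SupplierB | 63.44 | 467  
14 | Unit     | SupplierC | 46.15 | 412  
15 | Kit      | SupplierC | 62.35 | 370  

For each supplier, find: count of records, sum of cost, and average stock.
SELECT supplier,
       COUNT(*) as cnt,
       SUM(cost) as total_cost,
       AVG(stock) as avg_stock
FROM products
GROUP BY supplier

Result:
  SupplierA: 1 records, 72.29 total cost, 150.00 avg stock
  SupplierB: 4 records, 159.69 total cost, 322.75 avg stock
  SupplierC: 3 records, 183.75 total cost, 353.00 avg stock
  SupplierD: 4 records, 111.34 total cost, 369.75 avg stock
  SupplierF: 3 records, 114.10 total cost, 223.33 avg stock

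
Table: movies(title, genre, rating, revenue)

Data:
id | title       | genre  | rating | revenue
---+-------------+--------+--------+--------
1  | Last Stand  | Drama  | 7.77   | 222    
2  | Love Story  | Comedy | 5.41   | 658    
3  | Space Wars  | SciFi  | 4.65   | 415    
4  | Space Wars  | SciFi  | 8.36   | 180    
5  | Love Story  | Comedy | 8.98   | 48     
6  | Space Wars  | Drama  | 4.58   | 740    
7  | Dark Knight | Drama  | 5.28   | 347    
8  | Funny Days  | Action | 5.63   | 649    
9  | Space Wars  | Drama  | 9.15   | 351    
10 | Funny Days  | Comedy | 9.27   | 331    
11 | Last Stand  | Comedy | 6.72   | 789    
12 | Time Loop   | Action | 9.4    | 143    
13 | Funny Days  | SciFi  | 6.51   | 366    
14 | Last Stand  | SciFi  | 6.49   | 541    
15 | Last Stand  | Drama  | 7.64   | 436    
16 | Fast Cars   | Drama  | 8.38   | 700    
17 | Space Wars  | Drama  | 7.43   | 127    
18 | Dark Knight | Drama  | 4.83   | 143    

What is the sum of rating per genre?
SELECT genre, SUM(rating) as result
FROM movies
GROUP BY genre

Result:
  Action: 15.03
  Comedy: 30.38
  Drama: 55.06
  SciFi: 26.01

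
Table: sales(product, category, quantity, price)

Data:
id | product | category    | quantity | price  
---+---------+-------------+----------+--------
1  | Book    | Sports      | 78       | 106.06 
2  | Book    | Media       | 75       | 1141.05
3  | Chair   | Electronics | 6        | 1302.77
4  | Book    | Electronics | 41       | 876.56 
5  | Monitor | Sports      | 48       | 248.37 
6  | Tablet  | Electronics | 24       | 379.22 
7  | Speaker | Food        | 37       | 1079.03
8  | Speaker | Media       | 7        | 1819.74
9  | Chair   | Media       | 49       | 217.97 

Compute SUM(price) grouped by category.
SELECT category, SUM(price) as result
FROM sales
GROUP BY category

Result:
  Electronics: 2558.55
  Food: 1079.03
  Media: 3178.76
  Sports: 354.43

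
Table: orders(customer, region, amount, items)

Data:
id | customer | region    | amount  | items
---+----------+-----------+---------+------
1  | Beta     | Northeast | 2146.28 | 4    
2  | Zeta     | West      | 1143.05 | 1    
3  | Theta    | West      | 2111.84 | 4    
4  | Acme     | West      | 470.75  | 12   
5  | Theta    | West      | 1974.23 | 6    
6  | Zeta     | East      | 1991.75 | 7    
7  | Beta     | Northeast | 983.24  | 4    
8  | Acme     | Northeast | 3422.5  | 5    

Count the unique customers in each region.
SELECT region, COUNT(DISTINCT customer)
FROM orders
GROUP BY region

Result:
  East: 1 distinct
  Northeast: 2 distinct
  West: 3 distinct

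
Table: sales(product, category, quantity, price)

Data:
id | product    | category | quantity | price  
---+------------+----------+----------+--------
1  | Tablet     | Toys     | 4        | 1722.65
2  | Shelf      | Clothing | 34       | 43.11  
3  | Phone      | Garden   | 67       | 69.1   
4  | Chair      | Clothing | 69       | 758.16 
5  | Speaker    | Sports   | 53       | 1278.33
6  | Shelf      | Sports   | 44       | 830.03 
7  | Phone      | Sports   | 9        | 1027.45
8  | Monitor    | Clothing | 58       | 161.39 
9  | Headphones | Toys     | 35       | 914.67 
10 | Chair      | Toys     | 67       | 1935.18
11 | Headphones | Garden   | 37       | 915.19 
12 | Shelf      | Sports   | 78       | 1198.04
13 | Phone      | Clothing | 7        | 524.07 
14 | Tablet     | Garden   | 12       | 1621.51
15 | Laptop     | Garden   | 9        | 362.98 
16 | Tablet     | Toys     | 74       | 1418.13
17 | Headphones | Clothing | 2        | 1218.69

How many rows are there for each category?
SELECT category, COUNT(*) as count
FROM sales
GROUP BY category

Result:
  Clothing: 5
  Garden: 4
  Sports: 4
  Toys: 4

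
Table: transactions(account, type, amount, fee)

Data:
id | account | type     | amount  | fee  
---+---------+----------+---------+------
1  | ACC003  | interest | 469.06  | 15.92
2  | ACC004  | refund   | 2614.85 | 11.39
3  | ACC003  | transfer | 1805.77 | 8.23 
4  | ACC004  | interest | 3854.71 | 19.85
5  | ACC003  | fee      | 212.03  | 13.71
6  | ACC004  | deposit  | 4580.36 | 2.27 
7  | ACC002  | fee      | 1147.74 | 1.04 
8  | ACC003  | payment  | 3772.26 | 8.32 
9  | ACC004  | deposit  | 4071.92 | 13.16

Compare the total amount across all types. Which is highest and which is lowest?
SELECT type, SUM(amount)
FROM transactions
GROUP BY type
ORDER BY SUM(amount)

All groups:
  fee: 1359.77
  transfer: 1805.77
  refund: 2614.85
  payment: 3772.26
  interest: 4323.77
  deposit: 8652.28

Highest: deposit (8652.28)
Lowest: fee (1359.77)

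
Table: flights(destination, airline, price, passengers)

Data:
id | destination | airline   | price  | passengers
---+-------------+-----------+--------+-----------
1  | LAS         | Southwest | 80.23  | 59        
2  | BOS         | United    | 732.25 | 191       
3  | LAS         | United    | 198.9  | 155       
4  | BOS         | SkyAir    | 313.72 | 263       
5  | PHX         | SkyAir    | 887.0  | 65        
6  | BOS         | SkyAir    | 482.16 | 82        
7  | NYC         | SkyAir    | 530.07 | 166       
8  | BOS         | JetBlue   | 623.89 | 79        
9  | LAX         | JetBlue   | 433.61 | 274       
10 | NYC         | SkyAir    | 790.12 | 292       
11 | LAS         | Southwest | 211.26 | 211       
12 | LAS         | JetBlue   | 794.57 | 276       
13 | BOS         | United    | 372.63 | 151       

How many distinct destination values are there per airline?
SELECT airline, COUNT(DISTINCT destination)
FROM flights
GROUP BY airline

Result:
  JetBlue: 3 distinct
  SkyAir: 3 distinct
  Southwest: 1 distinct
  United: 2 distinct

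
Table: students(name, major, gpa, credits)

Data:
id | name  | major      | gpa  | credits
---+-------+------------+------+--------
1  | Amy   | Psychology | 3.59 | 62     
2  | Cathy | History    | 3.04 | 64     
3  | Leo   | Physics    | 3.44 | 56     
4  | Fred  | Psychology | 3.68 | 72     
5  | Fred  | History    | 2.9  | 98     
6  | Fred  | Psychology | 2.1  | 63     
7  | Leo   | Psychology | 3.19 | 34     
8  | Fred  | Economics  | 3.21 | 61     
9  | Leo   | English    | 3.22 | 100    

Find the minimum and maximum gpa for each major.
SELECT major, MIN(gpa), MAX(gpa)
FROM students
GROUP BY major

Result:
  Economics: min=3.21, max=3.21
  English: min=3.22, max=3.22
  History: min=2.90, max=3.04
  Physics: min=3.44, max=3.44
  Psychology: min=2.10, max=3.68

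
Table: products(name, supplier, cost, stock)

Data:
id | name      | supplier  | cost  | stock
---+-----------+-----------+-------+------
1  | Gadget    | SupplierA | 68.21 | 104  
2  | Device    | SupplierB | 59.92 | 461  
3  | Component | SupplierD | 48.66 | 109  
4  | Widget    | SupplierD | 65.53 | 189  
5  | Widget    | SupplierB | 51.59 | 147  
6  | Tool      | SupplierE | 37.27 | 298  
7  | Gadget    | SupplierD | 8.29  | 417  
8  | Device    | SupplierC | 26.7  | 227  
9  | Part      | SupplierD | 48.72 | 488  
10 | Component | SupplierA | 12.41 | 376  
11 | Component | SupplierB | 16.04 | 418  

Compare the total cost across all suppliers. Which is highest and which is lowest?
SELECT supplier, SUM(cost)
FROM products
GROUP BY supplier
ORDER BY SUM(cost)

All groups:
  SupplierC: 26.70
  SupplierE: 37.27
  SupplierA: 80.62
  SupplierB: 127.55
  SupplierD: 171.20

Highest: SupplierD (171.20)
Lowest: SupplierC (26.70)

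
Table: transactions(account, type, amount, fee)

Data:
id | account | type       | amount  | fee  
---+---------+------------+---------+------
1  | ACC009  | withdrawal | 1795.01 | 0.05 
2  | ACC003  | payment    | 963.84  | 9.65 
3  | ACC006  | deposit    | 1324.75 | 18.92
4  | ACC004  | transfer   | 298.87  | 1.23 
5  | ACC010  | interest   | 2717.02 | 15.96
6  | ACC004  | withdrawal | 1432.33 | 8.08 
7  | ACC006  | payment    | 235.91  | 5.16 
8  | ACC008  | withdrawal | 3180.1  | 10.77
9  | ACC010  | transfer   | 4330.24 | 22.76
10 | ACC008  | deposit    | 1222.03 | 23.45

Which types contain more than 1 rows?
SELECT type, COUNT(*) as cnt
FROM transactions
GROUP BY type
HAVING COUNT(*) > 1

Result:
  deposit: 2
  payment: 2
  transfer: 2
  withdrawal: 3

Note: HAVING filters groups after aggregation, WHERE filters rows before.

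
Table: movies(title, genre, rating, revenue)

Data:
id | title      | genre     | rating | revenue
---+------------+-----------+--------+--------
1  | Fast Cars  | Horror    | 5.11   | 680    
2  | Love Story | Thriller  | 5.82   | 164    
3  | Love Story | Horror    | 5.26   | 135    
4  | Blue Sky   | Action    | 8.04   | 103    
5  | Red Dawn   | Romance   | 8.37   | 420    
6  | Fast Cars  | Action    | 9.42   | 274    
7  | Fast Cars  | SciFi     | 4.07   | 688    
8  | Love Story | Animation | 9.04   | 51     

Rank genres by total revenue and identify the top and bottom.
SELECT genre, SUM(revenue)
FROM movies
GROUP BY genre
ORDER BY SUM(revenue)

All groups:
  Animation: 51
  Thriller: 164
  Action: 377
  Romance: 420
  SciFi: 688
  Horror: 815

Highest: Horror (815)
Lowest: Animation (51)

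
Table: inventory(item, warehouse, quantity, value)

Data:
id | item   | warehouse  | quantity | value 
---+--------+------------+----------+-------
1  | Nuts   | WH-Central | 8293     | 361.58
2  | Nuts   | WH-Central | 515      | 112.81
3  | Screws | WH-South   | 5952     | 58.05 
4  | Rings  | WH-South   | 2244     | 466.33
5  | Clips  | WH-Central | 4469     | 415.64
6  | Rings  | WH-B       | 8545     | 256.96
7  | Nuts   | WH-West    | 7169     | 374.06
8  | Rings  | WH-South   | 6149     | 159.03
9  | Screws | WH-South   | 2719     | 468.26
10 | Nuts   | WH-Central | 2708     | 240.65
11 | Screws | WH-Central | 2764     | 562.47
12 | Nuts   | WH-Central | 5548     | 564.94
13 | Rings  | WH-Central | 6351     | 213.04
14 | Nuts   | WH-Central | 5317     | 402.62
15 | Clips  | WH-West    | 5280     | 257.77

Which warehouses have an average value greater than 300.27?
SELECT warehouse, AVG(value)
FROM inventory
GROUP BY warehouse
HAVING AVG(value) > 300.27

Result:
  WH-Central: avg=359.22
  WH-West: avg=315.92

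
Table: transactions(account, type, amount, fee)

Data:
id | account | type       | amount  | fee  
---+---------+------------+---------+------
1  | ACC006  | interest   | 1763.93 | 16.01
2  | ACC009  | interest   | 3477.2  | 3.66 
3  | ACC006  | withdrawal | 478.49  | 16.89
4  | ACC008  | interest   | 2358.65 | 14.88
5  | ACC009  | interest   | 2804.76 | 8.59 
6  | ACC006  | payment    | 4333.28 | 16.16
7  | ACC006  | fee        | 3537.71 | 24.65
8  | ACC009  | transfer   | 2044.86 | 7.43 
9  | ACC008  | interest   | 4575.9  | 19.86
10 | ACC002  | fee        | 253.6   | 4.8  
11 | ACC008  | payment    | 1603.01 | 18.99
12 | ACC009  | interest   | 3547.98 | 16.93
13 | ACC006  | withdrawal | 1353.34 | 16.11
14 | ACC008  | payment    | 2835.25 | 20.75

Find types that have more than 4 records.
SELECT type, COUNT(*) as cnt
FROM transactions
GROUP BY type
HAVING COUNT(*) > 4

Result:
  interest: 6

Note: HAVING filters groups after aggregation, WHERE filters rows before.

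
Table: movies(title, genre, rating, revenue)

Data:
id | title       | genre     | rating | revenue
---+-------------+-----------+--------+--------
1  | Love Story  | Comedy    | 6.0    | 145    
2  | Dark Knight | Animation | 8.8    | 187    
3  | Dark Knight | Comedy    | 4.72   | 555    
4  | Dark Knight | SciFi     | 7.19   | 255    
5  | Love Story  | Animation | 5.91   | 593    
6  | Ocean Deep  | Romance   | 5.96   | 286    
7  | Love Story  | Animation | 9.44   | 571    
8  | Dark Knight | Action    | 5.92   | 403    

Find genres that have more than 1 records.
SELECT genre, COUNT(*) as cnt
FROM movies
GROUP BY genre
HAVING COUNT(*) > 1

Result:
  Animation: 3
  Comedy: 2

Note: HAVING filters groups after aggregation, WHERE filters rows before.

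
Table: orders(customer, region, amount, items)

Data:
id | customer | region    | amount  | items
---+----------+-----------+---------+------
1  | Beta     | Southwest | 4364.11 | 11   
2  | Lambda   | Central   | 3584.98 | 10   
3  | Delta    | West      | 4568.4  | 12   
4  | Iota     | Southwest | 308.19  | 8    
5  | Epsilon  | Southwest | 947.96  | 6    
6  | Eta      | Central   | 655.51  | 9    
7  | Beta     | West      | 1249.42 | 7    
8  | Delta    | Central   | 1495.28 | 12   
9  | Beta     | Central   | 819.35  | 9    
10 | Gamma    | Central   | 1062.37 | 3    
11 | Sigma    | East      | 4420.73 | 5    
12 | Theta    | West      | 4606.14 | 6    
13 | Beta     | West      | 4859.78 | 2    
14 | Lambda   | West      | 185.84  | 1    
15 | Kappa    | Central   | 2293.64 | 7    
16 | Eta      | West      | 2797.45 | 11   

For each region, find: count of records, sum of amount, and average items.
SELECT region,
       COUNT(*) as cnt,
       SUM(amount) as total_amount,
       AVG(items) as avg_items
FROM orders
GROUP BY region

Result:
  Central: 6 records, 9911.13 total amount, 8.33 avg items
  East: 1 records, 4420.73 total amount, 5.00 avg items
  Southwest: 3 records, 5620.26 total amount, 8.33 avg items
  West: 6 records, 18267.03 total amount, 6.50 avg items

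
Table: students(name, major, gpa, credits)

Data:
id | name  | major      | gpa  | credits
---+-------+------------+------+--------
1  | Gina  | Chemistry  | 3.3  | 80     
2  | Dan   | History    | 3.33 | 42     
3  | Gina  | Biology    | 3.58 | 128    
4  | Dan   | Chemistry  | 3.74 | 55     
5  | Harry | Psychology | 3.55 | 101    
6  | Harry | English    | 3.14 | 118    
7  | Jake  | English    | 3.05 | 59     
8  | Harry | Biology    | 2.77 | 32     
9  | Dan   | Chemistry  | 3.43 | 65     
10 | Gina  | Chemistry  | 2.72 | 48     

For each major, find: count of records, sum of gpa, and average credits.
SELECT major,
       COUNT(*) as cnt,
       SUM(gpa) as total_gpa,
       AVG(credits) as avg_credits
FROM students
GROUP BY major

Result:
  Biology: 2 records, 6.35 total gpa, 80.00 avg credits
  Chemistry: 4 records, 13.19 total gpa, 62.00 avg credits
  English: 2 records, 6.19 total gpa, 88.50 avg credits
  History: 1 records, 3.33 total gpa, 42.00 avg credits
  Psychology: 1 records, 3.55 total gpa, 101.00 avg credits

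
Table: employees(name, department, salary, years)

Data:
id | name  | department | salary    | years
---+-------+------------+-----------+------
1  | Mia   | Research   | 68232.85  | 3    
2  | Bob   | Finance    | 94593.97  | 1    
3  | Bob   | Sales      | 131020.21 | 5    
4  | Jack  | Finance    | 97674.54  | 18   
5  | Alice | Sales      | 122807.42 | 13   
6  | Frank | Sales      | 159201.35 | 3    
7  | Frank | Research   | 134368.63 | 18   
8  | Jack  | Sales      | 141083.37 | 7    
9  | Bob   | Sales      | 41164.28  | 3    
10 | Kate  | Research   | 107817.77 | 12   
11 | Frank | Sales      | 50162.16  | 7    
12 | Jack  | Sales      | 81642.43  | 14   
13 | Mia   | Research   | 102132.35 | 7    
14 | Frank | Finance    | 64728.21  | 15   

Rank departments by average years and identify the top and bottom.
SELECT department, AVG(years)
FROM employees
GROUP BY department
ORDER BY AVG(years)

All groups:
  Sales: 7.43
  Research: 10.00
  Finance: 11.33

Highest: Finance (11.33)
Lowest: Sales (7.43)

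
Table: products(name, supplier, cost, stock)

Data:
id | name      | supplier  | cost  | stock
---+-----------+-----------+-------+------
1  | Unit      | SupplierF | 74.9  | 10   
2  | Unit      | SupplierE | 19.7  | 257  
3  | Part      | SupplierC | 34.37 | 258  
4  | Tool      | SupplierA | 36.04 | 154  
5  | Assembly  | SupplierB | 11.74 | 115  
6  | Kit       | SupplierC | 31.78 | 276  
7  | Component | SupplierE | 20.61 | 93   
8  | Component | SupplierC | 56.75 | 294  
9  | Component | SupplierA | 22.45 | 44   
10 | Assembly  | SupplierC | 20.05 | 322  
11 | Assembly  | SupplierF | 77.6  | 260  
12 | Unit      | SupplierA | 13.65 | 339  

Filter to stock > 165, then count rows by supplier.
SELECT supplier, COUNT(*)
FROM products
WHERE stock > 165
GROUP BY supplier

Note: WHERE filters rows before grouping.

Result:
  SupplierA: 1
  SupplierC: 4
  SupplierE: 1
  SupplierF: 1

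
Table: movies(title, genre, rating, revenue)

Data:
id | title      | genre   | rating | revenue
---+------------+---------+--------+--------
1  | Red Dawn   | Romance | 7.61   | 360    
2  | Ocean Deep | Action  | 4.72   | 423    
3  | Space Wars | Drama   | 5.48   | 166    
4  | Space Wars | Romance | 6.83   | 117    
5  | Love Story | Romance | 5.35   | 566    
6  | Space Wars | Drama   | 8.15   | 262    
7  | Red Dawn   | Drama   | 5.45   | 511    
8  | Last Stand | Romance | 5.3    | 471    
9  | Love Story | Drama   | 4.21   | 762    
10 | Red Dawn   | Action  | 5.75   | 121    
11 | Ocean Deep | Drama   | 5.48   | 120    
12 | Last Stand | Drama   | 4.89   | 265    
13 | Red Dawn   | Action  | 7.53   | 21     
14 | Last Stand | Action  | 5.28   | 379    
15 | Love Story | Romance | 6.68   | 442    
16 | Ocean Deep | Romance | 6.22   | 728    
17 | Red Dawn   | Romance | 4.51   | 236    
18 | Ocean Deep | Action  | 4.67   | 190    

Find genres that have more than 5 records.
SELECT genre, COUNT(*) as cnt
FROM movies
GROUP BY genre
HAVING COUNT(*) > 5

Result:
  Drama: 6
  Romance: 7

Note: HAVING filters groups after aggregation, WHERE filters rows before.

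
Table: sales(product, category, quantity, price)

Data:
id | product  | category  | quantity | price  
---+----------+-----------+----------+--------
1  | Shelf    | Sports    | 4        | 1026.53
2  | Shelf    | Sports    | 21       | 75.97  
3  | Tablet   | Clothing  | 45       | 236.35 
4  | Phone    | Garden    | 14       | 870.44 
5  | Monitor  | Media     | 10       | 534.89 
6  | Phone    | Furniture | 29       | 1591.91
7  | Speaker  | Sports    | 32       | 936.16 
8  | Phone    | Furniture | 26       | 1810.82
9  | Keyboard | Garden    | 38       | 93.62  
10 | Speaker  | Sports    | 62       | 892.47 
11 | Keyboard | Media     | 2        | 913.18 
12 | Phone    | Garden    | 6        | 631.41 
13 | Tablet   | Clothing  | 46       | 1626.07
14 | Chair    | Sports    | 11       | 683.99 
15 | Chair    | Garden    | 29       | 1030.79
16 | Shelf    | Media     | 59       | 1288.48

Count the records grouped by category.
SELECT category, COUNT(*) as count
FROM sales
GROUP BY category

Result:
  Clothing: 2
  Furniture: 2
  Garden: 4
  Media: 3
  Sports: 5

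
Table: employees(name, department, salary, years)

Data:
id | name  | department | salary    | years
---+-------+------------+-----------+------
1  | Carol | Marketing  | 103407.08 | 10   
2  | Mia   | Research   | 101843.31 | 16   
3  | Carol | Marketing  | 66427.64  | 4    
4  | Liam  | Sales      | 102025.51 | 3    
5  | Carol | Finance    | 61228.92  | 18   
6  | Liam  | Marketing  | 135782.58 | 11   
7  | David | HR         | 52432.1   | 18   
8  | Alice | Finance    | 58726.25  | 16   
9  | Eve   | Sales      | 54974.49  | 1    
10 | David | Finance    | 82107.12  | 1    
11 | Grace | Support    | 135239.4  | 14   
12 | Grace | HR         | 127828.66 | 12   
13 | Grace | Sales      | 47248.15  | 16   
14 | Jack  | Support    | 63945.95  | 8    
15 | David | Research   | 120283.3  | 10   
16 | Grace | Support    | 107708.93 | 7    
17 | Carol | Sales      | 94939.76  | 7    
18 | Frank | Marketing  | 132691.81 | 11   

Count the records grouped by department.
SELECT department, COUNT(*) as count
FROM employees
GROUP BY department

Result:
  Finance: 3
  HR: 2
  Marketing: 4
  Research: 2
  Sales: 4
  Support: 3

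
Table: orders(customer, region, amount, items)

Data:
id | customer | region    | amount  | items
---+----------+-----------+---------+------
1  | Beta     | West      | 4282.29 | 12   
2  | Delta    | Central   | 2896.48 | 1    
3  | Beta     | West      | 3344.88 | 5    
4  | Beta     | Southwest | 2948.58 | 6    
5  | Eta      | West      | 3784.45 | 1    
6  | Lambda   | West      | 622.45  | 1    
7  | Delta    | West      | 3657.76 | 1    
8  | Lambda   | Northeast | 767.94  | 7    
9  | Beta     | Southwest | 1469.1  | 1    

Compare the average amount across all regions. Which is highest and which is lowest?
SELECT region, AVG(amount)
FROM orders
GROUP BY region
ORDER BY AVG(amount)

All groups:
  Northeast: 767.94
  Southwest: 2208.84
  Central: 2896.48
  West: 3138.37

Highest: West (3138.37)
Lowest: Northeast (767.94)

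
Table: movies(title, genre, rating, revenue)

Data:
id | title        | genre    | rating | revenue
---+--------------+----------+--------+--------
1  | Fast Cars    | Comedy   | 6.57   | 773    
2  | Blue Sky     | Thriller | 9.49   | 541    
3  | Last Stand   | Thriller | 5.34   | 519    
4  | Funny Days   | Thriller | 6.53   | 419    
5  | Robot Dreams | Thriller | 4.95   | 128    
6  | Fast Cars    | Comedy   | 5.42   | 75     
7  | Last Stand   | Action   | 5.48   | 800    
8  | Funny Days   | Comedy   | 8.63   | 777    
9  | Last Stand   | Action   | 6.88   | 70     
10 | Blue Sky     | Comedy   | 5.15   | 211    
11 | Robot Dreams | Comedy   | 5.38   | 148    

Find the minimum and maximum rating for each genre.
SELECT genre, MIN(rating), MAX(rating)
FROM movies
GROUP BY genre

Result:
  Action: min=5.48, max=6.88
  Comedy: min=5.15, max=8.63
  Thriller: min=4.95, max=9.49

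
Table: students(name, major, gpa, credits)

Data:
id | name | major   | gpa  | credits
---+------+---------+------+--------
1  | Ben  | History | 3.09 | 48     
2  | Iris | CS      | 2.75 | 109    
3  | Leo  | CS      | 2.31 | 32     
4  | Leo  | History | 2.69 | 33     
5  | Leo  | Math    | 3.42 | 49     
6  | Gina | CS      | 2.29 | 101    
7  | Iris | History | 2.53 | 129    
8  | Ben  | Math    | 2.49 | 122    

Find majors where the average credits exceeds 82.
SELECT major, AVG(credits)
FROM students
GROUP BY major
HAVING AVG(credits) > 82

Result:
  Math: avg=85.50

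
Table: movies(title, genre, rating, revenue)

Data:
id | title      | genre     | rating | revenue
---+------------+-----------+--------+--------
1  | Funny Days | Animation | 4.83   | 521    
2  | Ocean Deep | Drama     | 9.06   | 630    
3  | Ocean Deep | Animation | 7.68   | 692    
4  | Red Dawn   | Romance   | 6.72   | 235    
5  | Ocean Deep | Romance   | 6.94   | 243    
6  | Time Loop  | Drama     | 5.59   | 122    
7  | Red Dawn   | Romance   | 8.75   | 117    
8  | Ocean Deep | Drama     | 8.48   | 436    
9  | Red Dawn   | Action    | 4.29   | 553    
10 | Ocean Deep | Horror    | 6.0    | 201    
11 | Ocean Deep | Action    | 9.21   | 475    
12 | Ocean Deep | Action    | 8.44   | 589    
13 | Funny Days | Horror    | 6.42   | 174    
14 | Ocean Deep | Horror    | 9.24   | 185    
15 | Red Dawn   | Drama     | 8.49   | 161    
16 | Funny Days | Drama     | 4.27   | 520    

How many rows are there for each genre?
SELECT genre, COUNT(*) as count
FROM movies
GROUP BY genre

Result:
  Action: 3
  Animation: 2
  Drama: 5
  Horror: 3
  Romance: 3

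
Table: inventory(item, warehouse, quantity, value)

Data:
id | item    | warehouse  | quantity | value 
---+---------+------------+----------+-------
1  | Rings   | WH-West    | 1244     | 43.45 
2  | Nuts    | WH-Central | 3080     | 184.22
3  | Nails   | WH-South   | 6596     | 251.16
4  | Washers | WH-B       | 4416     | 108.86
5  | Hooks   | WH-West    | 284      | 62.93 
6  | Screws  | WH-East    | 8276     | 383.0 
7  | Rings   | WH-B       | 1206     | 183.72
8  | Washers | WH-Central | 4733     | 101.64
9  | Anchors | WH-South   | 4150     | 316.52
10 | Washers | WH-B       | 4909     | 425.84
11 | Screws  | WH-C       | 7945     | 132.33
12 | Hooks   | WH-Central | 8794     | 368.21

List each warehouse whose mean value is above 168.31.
SELECT warehouse, AVG(value)
FROM inventory
GROUP BY warehouse
HAVING AVG(value) > 168.31

Result:
  WH-B: avg=239.47
  WH-Central: avg=218.02
  WH-East: avg=383.00
  WH-South: avg=283.84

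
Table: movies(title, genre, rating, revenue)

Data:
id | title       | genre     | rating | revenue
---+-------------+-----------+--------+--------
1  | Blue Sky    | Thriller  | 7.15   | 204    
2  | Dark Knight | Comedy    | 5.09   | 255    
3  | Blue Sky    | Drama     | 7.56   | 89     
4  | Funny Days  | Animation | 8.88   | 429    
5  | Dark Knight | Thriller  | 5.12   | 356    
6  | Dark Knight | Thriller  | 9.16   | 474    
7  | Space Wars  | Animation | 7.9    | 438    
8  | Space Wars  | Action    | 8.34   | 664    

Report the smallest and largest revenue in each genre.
SELECT genre, MIN(revenue), MAX(revenue)
FROM movies
GROUP BY genre

Result:
  Action: min=664, max=664
  Animation: min=429, max=438
  Comedy: min=255, max=255
  Drama: min=89, max=89
  Thriller: min=204, max=474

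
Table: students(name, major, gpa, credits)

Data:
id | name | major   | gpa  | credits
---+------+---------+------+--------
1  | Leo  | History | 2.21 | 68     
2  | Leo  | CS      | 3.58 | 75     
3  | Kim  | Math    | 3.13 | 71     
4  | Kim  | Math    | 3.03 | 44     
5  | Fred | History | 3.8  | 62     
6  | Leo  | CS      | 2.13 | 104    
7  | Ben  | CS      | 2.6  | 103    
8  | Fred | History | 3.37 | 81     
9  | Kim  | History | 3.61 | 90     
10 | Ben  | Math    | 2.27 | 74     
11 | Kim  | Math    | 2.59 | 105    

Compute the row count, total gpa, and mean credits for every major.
SELECT major,
       COUNT(*) as cnt,
       SUM(gpa) as total_gpa,
       AVG(credits) as avg_credits
FROM students
GROUP BY major

Result:
  CS: 3 records, 8.31 total gpa, 94.00 avg credits
  History: 4 records, 12.99 total gpa, 75.25 avg credits
  Math: 4 records, 11.02 total gpa, 73.50 avg credits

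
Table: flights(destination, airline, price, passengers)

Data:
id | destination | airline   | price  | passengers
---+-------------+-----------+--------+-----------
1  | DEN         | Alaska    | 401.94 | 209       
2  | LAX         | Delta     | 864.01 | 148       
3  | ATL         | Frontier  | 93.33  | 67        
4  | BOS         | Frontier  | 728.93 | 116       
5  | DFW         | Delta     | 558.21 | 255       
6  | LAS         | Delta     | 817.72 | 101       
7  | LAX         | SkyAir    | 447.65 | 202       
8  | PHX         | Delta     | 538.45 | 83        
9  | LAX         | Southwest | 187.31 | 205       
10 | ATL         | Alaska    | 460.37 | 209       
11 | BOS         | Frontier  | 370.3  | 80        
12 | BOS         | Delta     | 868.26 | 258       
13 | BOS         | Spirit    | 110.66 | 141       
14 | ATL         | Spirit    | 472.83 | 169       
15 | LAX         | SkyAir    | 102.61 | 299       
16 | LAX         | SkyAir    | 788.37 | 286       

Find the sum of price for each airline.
SELECT airline, SUM(price) as result
FROM flights
GROUP BY airline

Result:
  Alaska: 862.31
  Delta: 3646.65
  Frontier: 1192.56
  SkyAir: 1338.63
  Southwest: 187.31
  Spirit: 583.49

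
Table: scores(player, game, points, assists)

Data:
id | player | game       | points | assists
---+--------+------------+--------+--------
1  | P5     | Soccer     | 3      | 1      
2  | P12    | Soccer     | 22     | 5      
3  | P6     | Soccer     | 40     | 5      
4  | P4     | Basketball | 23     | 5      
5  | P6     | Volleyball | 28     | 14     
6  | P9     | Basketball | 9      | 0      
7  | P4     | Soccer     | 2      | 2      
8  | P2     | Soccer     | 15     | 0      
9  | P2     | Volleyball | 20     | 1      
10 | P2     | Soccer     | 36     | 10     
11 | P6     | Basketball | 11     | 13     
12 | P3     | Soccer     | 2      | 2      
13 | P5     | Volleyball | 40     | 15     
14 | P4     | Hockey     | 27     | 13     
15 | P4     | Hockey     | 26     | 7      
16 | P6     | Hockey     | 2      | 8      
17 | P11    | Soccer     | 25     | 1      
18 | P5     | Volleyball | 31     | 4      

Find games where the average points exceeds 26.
SELECT game, AVG(points)
FROM scores
GROUP BY game
HAVING AVG(points) > 26

Result:
  Volleyball: avg=29.75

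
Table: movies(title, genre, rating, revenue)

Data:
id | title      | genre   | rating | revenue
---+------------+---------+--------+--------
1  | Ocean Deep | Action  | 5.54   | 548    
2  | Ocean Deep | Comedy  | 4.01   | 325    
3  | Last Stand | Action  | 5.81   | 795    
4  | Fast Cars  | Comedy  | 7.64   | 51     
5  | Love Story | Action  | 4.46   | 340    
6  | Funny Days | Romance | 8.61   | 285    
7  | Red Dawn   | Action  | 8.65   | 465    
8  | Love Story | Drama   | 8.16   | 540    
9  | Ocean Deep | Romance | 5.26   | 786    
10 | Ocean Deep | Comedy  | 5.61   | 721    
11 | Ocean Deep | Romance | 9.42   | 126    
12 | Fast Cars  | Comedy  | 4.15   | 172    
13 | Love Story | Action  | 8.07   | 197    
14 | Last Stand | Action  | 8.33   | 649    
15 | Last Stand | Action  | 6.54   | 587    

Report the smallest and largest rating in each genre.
SELECT genre, MIN(rating), MAX(rating)
FROM movies
GROUP BY genre

Result:
  Action: min=4.46, max=8.65
  Comedy: min=4.01, max=7.64
  Drama: min=8.16, max=8.16
  Romance: min=5.26, max=9.42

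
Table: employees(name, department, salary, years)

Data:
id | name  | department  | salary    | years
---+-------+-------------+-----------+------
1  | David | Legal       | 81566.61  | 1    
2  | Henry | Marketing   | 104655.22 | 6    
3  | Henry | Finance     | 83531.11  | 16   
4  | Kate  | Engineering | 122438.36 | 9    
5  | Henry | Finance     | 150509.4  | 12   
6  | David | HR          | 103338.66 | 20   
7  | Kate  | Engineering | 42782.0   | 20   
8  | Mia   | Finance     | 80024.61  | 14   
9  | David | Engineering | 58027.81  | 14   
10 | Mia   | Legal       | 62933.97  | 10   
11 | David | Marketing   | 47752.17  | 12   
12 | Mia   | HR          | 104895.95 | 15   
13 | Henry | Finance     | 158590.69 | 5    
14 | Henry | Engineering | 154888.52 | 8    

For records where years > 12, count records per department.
SELECT department, COUNT(*)
FROM employees
WHERE years > 12
GROUP BY department

Note: WHERE filters rows before grouping.

Result:
  Engineering: 2
  Finance: 2
  HR: 2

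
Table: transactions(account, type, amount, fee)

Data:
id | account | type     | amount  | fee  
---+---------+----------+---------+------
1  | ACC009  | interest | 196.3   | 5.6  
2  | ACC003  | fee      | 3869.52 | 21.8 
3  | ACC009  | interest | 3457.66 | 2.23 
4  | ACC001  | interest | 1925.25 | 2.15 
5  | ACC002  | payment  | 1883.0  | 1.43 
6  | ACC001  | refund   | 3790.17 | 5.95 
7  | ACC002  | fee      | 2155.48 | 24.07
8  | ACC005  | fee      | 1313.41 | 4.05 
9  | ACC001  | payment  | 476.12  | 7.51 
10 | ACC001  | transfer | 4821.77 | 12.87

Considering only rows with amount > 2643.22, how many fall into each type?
SELECT type, COUNT(*)
FROM transactions
WHERE amount > 2643.22
GROUP BY type

Note: WHERE filters rows before grouping.

Result:
  fee: 1
  interest: 1
  refund: 1
  transfer: 1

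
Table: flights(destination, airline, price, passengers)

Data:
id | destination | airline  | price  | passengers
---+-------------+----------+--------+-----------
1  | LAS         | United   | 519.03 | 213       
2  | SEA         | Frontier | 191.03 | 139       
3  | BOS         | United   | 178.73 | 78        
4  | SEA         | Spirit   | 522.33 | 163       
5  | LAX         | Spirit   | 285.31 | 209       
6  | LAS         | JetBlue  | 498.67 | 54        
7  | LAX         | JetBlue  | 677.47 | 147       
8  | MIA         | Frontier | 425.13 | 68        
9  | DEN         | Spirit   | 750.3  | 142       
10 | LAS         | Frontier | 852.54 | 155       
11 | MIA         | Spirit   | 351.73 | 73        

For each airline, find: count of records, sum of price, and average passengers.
SELECT airline,
       COUNT(*) as cnt,
       SUM(price) as total_price,
       AVG(passengers) as avg_passengers
FROM flights
GROUP BY airline

Result:
  Frontier: 3 records, 1468.70 total price, 120.67 avg passengers
  JetBlue: 2 records, 1176.14 total price, 100.50 avg passengers
  Spirit: 4 records, 1909.67 total price, 146.75 avg passengers
  United: 2 records, 697.76 total price, 145.50 avg passengers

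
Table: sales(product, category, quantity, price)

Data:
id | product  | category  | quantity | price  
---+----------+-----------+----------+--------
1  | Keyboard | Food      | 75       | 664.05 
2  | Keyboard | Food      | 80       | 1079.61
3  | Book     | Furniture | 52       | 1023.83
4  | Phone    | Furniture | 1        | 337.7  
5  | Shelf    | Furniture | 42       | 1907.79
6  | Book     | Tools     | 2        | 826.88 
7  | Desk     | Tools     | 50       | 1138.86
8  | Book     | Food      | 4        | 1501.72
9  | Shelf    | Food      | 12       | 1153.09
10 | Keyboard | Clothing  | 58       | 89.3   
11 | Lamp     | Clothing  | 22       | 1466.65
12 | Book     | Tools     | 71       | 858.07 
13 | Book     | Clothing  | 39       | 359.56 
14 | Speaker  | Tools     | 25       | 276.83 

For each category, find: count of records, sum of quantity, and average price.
SELECT category,
       COUNT(*) as cnt,
       SUM(quantity) as total_quantity,
       AVG(price) as avg_price
FROM sales
GROUP BY category

Result:
  Clothing: 3 records, 119 total quantity, 638.50 avg price
  Food: 4 records, 171 total quantity, 1099.62 avg price
  Furniture: 3 records, 95 total quantity, 1089.77 avg price
  Tools: 4 records, 148 total quantity, 775.16 avg price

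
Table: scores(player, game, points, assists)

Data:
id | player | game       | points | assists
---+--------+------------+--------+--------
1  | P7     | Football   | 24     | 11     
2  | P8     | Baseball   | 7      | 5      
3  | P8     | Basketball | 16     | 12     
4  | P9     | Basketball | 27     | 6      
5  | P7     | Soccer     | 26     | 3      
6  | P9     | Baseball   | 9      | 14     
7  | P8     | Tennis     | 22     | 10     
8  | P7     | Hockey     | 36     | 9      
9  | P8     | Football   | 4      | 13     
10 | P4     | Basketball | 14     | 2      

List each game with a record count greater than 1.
SELECT game, COUNT(*) as cnt
FROM scores
GROUP BY game
HAVING COUNT(*) > 1

Result:
  Baseball: 2
  Basketball: 3
  Football: 2

Note: HAVING filters groups after aggregation, WHERE filters rows before.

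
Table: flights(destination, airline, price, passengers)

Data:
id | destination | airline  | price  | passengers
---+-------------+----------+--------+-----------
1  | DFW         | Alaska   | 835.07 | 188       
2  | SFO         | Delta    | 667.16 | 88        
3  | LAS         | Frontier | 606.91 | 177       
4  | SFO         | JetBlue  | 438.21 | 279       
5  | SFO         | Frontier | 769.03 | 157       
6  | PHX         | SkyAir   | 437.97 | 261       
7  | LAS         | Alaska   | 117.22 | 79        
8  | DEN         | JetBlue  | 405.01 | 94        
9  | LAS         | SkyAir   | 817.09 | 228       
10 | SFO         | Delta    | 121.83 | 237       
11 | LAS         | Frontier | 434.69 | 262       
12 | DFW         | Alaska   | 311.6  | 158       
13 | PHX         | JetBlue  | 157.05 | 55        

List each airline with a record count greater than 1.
SELECT airline, COUNT(*) as cnt
FROM flights
GROUP BY airline
HAVING COUNT(*) > 1

Result:
  Alaska: 3
  Delta: 2
  Frontier: 3
  JetBlue: 3
  SkyAir: 2

Note: HAVING filters groups after aggregation, WHERE filters rows before.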